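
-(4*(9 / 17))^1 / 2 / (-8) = 9 / 68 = 0.13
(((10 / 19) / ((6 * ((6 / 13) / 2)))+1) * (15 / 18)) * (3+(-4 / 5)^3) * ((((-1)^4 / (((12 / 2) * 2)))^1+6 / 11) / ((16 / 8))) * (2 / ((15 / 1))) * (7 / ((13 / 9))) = 0.58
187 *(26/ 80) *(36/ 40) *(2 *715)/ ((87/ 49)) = 51102051/ 1160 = 44053.49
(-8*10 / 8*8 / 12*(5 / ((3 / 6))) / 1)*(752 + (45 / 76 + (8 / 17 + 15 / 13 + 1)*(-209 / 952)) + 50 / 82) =-1027932215550 / 20486921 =-50175.05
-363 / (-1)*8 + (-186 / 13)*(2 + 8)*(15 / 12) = 35427 / 13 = 2725.15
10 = 10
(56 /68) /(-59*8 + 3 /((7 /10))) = -0.00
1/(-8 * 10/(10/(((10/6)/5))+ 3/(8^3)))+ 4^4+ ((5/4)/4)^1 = 10483197/40960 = 255.94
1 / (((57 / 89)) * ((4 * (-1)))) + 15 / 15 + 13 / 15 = 561 / 380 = 1.48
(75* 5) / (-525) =-5 / 7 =-0.71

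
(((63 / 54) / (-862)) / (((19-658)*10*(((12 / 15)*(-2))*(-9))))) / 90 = 7 / 42831607680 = 0.00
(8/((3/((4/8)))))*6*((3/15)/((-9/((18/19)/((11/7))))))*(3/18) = -56/3135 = -0.02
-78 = -78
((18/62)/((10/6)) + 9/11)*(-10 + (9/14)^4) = -159724377/16374820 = -9.75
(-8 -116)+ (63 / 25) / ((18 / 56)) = -2904 / 25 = -116.16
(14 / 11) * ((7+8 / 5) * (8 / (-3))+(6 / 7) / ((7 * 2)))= -33622 / 1155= -29.11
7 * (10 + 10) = 140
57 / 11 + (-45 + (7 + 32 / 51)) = -18059 / 561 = -32.19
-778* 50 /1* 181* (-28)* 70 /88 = 1725020500 /11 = 156820045.45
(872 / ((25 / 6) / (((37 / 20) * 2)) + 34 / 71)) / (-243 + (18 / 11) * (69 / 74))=-116541601 / 51797655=-2.25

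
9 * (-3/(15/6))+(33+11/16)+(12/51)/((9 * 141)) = 39500483/1725840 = 22.89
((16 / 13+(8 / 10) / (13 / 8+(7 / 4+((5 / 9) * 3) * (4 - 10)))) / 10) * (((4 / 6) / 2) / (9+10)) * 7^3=655816 / 981825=0.67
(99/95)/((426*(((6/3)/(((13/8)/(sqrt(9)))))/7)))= 1001/215840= 0.00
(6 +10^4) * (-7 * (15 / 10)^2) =-315189 / 2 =-157594.50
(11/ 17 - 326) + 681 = 6046/ 17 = 355.65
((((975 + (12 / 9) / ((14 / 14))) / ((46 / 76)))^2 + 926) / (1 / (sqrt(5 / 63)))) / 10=1239254389* sqrt(35) / 99981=73329.21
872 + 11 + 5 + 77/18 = 16061/18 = 892.28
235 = 235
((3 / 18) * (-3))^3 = -1 / 8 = -0.12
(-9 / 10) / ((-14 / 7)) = 9 / 20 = 0.45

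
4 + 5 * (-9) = -41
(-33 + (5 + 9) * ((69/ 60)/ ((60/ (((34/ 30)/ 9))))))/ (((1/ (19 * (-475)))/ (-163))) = -157126285709/ 3240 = -48495767.19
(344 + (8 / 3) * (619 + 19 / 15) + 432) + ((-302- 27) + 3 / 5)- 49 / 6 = 188413 / 90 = 2093.48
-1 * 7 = -7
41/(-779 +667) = -41/112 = -0.37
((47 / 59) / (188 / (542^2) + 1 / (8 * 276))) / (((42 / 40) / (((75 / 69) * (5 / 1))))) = 276138160000 / 73190621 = 3772.86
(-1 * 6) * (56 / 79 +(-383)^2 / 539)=-69711690 / 42581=-1637.15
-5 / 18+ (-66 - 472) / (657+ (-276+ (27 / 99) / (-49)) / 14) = -1.12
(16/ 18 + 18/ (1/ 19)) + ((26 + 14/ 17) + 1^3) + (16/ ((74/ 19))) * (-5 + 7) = 378.93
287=287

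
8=8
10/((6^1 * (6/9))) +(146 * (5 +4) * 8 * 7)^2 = 10829210117/2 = 5414605058.50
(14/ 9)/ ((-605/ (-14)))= 196/ 5445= 0.04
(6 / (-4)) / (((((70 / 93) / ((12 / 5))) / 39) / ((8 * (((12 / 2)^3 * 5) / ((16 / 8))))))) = -28203552 / 35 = -805815.77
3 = 3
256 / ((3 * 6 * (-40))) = -16 / 45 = -0.36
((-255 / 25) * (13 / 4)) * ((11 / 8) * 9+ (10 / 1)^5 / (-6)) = 88334363 / 160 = 552089.77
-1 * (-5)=5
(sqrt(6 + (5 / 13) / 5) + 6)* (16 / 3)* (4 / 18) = 32* sqrt(1027) / 351 + 64 / 9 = 10.03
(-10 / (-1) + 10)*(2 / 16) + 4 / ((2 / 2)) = 13 / 2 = 6.50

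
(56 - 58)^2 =4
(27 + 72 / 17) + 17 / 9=5068 / 153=33.12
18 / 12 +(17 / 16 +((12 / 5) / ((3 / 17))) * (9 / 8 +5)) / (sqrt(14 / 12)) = 3 / 2 +6749 * sqrt(42) / 560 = 79.60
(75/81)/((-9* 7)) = -25/1701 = -0.01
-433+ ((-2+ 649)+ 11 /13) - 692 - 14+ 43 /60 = -382541 /780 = -490.44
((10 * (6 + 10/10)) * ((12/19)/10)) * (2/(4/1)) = 42/19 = 2.21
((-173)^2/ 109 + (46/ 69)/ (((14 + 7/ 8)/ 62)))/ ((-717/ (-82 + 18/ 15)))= 4360283524/ 139503105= 31.26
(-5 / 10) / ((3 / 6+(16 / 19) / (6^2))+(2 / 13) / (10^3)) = -555750 / 581921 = -0.96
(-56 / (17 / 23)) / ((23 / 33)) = -1848 / 17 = -108.71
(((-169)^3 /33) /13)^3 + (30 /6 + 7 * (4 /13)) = -665416609179837700 /467181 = -1424322926616.96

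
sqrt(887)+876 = 905.78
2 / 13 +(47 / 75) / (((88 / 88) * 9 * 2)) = 3311 / 17550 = 0.19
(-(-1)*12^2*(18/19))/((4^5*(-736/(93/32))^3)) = -65152917/7943043797745664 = -0.00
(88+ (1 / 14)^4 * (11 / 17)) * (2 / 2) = 57470347 / 653072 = 88.00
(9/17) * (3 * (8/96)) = 9/68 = 0.13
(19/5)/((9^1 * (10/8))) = 76/225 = 0.34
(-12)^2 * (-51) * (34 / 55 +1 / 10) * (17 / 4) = -1232874 / 55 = -22415.89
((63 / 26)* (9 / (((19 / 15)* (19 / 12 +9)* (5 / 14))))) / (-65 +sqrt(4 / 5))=-3572100 / 50964973 -285768* sqrt(5) / 662544649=-0.07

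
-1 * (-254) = 254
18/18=1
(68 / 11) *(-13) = -884 / 11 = -80.36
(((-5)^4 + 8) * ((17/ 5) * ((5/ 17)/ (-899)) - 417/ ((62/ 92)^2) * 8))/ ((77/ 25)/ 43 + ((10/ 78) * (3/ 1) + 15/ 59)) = -106843303415398875/ 16325911021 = -6544400.69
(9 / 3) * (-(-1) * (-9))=-27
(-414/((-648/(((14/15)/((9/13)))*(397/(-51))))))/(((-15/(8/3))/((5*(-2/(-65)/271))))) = 511336/755663175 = 0.00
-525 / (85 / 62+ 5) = -82.41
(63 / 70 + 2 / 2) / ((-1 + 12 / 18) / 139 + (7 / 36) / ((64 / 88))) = 380304 / 53035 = 7.17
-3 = -3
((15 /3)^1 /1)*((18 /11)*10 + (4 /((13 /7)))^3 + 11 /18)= 58653065 /435006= 134.83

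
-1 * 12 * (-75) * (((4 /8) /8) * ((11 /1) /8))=2475 /32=77.34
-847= -847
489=489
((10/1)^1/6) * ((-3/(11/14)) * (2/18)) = -0.71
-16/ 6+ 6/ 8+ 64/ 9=187/ 36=5.19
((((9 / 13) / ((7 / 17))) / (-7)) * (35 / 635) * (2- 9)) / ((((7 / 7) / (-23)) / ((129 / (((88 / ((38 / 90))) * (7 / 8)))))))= -958341 / 635635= -1.51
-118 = -118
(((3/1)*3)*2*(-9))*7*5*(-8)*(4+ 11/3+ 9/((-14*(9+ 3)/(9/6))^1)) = 344115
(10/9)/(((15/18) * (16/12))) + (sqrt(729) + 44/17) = 520/17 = 30.59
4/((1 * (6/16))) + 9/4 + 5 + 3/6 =18.42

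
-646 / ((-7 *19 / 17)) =578 / 7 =82.57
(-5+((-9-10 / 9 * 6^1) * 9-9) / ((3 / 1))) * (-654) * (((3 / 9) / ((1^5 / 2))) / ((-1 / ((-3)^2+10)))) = -455620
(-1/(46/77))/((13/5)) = -385/598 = -0.64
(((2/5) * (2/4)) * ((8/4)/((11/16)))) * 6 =192/55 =3.49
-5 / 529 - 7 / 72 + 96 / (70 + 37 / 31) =104382847 / 84060216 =1.24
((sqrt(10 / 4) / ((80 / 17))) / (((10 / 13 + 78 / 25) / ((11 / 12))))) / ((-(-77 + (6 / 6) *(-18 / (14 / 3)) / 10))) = 425425 *sqrt(10) / 1314640896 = 0.00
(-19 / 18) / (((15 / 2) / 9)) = -19 / 15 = -1.27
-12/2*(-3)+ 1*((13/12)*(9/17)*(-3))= 1107/68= 16.28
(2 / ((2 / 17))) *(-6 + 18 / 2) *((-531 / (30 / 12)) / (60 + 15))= -18054 / 125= -144.43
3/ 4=0.75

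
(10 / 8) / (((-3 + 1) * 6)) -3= -149 / 48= -3.10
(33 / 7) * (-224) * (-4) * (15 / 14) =31680 / 7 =4525.71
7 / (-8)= -7 / 8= -0.88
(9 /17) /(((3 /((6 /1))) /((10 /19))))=180 /323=0.56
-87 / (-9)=29 / 3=9.67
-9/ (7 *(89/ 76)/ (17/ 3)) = -3876/ 623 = -6.22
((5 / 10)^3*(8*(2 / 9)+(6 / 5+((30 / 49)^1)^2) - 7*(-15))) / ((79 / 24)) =11706959 / 2845185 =4.11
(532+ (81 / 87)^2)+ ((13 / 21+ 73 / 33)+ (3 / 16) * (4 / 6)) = 535.82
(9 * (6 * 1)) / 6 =9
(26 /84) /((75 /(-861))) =-533 /150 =-3.55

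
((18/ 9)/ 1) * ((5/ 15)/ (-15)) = -2/ 45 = -0.04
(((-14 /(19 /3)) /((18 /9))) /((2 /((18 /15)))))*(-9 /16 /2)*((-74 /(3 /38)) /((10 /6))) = -104.90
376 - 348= 28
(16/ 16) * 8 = 8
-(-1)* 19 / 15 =19 / 15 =1.27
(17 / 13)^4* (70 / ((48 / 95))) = 277707325 / 685464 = 405.14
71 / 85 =0.84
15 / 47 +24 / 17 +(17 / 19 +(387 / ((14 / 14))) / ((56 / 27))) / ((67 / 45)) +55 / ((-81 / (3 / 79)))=15505915728517 / 121493785896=127.63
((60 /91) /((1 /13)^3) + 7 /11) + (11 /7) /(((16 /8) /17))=225235 /154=1462.56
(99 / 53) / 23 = 99 / 1219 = 0.08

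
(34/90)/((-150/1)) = -17/6750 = -0.00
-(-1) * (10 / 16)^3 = 125 / 512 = 0.24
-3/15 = -1/5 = -0.20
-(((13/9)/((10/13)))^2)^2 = -815730721/65610000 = -12.43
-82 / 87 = -0.94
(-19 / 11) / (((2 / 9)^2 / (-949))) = 1460511 / 44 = 33193.43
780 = 780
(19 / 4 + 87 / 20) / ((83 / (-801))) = -72891 / 830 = -87.82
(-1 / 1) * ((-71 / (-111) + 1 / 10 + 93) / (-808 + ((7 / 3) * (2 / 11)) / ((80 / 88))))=104051 / 896362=0.12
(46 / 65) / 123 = 46 / 7995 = 0.01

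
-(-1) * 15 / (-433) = -15 / 433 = -0.03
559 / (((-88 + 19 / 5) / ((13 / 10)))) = -7267 / 842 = -8.63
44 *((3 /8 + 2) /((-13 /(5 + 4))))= -1881 /26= -72.35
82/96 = 41/48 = 0.85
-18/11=-1.64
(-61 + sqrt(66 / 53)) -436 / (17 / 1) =-1473 / 17 + sqrt(3498) / 53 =-85.53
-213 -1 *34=-247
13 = 13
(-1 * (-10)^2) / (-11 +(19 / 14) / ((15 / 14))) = 750 / 73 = 10.27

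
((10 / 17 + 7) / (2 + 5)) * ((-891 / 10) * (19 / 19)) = -114939 / 1190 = -96.59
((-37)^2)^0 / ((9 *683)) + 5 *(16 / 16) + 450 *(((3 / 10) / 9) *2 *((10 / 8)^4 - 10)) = -174482467 / 786816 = -221.76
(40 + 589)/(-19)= -629/19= -33.11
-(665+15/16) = -10655/16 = -665.94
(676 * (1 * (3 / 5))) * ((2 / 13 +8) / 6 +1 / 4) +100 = 3763 / 5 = 752.60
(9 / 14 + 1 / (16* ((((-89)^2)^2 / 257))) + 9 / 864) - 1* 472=-19873291114751 / 42162785952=-471.35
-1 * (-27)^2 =-729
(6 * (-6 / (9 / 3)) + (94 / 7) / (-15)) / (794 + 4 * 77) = -677 / 57855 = -0.01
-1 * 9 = -9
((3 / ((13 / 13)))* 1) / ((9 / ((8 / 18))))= 4 / 27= 0.15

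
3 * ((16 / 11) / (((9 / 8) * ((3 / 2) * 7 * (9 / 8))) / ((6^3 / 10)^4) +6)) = 3439853568 / 4729846781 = 0.73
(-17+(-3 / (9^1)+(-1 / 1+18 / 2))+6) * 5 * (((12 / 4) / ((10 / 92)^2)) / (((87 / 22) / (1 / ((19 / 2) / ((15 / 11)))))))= -84640 / 551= -153.61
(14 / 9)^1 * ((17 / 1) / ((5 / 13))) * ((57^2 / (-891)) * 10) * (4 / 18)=-4467736 / 8019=-557.14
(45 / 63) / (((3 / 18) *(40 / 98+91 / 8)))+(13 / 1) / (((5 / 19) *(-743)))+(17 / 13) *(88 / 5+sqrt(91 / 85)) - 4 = sqrt(7735) / 65+4308153403 / 223074605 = 20.67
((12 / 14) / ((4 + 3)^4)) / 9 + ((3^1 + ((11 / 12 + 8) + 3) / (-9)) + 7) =15748231 / 1815156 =8.68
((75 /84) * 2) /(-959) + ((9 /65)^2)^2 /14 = -0.00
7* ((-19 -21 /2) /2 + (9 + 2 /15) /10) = -29057 /300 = -96.86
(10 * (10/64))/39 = 25/624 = 0.04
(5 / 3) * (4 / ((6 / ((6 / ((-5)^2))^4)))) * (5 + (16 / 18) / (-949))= 1366304 / 74140625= 0.02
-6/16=-3/8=-0.38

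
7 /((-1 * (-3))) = 7 /3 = 2.33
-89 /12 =-7.42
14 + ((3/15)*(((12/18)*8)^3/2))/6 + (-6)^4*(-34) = -17839226/405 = -44047.47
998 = 998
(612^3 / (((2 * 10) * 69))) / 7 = 19101744 / 805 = 23728.87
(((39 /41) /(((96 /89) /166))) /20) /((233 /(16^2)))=384124 /47765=8.04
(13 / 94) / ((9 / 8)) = 52 / 423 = 0.12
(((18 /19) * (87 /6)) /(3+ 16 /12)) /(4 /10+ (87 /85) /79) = 5257845 /684931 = 7.68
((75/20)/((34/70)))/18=175/408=0.43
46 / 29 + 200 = 5846 / 29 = 201.59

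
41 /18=2.28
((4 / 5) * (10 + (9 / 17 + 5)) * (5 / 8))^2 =17424 / 289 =60.29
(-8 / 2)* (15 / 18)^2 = -25 / 9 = -2.78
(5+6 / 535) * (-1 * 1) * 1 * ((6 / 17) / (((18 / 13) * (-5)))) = 34853 / 136425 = 0.26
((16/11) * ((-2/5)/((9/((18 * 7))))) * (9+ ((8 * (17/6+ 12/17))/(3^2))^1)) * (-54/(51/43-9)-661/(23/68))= 2033911640/10557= 192660.00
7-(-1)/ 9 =64/ 9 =7.11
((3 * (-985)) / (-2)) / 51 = 985 / 34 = 28.97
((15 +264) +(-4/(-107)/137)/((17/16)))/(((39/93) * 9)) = 73.92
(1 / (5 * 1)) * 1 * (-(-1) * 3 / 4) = 3 / 20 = 0.15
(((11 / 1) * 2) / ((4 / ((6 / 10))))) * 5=33 / 2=16.50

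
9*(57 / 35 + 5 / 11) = 18.75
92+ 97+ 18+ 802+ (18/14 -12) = 6988/7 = 998.29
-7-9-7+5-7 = -25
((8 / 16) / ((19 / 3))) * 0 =0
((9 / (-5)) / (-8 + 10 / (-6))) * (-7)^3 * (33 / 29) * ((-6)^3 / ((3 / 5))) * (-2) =-44008272 / 841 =-52328.50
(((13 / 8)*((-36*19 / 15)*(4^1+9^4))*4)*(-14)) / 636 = 42833.53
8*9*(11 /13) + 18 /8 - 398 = -334.83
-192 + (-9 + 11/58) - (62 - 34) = -13271/58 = -228.81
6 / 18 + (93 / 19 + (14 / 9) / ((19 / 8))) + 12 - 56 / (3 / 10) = -28862 / 171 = -168.78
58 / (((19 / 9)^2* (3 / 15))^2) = 9513450 / 130321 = 73.00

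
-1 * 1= -1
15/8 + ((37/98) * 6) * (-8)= -6369/392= -16.25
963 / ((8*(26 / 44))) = 10593 / 52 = 203.71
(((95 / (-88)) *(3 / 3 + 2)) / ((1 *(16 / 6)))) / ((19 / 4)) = -45 / 176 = -0.26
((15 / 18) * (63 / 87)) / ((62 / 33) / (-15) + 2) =17325 / 53824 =0.32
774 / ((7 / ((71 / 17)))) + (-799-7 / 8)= -321849 / 952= -338.08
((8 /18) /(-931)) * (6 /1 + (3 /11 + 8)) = -628 /92169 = -0.01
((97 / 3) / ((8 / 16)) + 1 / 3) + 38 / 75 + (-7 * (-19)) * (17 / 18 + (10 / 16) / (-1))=194387 / 1800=107.99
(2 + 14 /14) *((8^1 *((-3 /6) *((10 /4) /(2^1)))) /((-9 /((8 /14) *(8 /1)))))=160 /21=7.62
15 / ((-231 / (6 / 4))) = -15 / 154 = -0.10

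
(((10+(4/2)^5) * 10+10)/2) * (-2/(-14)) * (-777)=-23865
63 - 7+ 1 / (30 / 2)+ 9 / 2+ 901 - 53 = 27257 / 30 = 908.57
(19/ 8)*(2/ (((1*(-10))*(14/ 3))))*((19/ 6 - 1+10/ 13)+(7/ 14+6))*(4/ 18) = -874/ 4095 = -0.21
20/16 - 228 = -907/4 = -226.75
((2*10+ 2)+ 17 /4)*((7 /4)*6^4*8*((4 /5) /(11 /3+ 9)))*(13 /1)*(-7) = -52009776 /19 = -2737356.63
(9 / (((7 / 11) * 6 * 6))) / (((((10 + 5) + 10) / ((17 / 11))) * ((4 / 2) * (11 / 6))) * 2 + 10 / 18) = 1683 / 510580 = 0.00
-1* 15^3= -3375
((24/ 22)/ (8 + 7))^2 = 16/ 3025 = 0.01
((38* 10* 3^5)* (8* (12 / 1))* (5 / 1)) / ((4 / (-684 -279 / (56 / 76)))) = -82424530800 / 7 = -11774932971.43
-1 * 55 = -55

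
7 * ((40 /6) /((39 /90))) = 1400 /13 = 107.69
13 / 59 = 0.22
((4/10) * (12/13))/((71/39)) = 72/355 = 0.20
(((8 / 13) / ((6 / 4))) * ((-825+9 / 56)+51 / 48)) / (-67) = 92263 / 18291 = 5.04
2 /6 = 1 /3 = 0.33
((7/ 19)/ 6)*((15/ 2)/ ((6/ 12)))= 35/ 38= 0.92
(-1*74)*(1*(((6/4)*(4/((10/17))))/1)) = -3774/5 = -754.80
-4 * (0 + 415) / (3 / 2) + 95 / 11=-36235 / 33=-1098.03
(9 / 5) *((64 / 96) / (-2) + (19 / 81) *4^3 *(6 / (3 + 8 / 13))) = 31193 / 705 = 44.25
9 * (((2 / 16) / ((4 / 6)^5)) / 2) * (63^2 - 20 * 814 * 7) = -240550317 / 512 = -469824.84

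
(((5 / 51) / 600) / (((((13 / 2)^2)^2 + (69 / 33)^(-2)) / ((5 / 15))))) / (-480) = -529 / 8322976314000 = -0.00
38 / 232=19 / 116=0.16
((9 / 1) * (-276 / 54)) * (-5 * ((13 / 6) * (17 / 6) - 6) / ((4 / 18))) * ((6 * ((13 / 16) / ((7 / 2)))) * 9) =1802.01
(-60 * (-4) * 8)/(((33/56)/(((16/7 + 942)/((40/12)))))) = 10152960/11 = 922996.36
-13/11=-1.18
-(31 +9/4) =-133/4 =-33.25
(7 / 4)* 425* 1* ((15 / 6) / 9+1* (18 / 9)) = 121975 / 72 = 1694.10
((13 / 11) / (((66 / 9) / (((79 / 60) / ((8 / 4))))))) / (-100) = -1027 / 968000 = -0.00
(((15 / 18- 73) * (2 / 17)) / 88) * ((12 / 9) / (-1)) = 433 / 3366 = 0.13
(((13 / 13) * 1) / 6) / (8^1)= 0.02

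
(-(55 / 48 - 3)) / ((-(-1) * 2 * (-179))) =-89 / 17184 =-0.01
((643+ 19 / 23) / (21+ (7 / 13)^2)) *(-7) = -1251276 / 5911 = -211.69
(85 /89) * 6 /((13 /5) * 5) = 510 /1157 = 0.44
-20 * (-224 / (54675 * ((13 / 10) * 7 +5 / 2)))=448 / 63423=0.01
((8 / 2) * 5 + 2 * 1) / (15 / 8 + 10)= 176 / 95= 1.85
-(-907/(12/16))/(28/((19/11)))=17233/231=74.60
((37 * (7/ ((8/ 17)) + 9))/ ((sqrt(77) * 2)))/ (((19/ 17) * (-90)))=-120139 * sqrt(77)/ 2106720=-0.50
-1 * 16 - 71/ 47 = -823/ 47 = -17.51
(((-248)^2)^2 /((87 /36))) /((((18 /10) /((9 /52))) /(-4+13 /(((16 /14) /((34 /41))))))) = 817693392.05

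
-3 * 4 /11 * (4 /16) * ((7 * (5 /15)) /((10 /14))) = -49 /55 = -0.89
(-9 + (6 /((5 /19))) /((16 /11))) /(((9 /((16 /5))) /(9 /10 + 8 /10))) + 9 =4888 /375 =13.03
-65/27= -2.41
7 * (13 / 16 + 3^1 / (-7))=43 / 16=2.69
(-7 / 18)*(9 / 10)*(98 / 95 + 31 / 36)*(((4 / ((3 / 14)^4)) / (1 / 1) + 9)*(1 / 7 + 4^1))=-28982190781 / 5540400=-5231.06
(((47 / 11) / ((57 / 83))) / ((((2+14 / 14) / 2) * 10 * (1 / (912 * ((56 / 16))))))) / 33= 218456 / 5445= 40.12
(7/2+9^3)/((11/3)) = 4395/22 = 199.77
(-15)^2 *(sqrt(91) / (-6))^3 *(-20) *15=56875 *sqrt(91) / 2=271276.46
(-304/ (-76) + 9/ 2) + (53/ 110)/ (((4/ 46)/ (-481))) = -584469/ 220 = -2656.68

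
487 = 487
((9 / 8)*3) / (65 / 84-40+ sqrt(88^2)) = 567 / 8194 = 0.07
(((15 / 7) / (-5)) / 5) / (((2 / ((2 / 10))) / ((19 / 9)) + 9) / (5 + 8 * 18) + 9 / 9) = -8493 / 108220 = -0.08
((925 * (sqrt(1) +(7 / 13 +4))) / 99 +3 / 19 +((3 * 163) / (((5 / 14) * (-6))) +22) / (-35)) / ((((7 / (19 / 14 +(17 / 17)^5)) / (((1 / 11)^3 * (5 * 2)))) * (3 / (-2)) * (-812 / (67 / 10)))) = 920623617 / 1144551057650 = 0.00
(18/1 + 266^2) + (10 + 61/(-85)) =6016579/85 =70783.28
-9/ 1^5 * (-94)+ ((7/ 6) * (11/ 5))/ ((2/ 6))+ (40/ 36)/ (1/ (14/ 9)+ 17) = 18979151/ 22230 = 853.76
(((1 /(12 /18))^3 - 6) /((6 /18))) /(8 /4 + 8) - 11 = -11.79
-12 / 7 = -1.71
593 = 593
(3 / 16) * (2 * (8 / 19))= 3 / 19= 0.16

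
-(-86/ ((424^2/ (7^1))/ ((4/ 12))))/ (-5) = -301/ 1348320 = -0.00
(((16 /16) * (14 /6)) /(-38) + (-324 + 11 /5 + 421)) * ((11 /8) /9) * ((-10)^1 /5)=-30.29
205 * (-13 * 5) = -13325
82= 82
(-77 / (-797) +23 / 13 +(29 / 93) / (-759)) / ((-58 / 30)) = -6821437075 / 7069735101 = -0.96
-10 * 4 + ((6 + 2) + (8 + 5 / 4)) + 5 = -71 / 4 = -17.75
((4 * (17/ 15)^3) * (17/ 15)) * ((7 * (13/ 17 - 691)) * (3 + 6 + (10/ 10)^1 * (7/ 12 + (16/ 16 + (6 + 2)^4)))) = -19886244480326/ 151875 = -130938235.26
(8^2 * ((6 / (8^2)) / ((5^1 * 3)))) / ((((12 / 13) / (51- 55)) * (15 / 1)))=-26 / 225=-0.12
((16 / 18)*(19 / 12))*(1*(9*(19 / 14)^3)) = 130321 / 4116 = 31.66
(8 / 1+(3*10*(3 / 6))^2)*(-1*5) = -1165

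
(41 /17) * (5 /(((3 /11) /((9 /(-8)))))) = -6765 /136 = -49.74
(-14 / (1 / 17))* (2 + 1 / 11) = -5474 / 11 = -497.64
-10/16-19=-19.62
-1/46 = -0.02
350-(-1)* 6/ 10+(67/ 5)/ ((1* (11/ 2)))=353.04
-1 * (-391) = 391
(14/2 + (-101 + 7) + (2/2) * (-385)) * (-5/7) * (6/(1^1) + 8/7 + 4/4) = 134520/49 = 2745.31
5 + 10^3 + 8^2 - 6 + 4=1067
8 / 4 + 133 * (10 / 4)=669 / 2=334.50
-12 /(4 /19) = -57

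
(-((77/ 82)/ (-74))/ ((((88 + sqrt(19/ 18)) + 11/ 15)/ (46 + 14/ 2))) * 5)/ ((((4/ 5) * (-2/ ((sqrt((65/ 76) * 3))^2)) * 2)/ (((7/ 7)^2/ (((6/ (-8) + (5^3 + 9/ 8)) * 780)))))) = -2036929125/ 6554626791964352 + 7651875 * sqrt(38)/ 13109253583928704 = -0.00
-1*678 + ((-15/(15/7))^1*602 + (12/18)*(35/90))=-132077/27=-4891.74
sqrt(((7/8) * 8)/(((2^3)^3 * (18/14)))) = 7 * sqrt(2)/96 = 0.10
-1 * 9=-9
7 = 7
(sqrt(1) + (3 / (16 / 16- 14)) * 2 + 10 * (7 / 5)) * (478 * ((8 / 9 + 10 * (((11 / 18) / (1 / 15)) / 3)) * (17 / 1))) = 48292818 / 13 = 3714832.15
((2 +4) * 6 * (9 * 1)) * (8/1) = 2592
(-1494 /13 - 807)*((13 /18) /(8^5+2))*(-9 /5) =2397 /65540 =0.04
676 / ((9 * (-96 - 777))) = -676 / 7857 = -0.09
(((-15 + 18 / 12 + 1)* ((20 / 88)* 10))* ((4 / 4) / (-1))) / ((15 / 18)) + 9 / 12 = 1533 / 44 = 34.84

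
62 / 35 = 1.77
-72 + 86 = 14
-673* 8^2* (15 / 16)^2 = -151425 / 4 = -37856.25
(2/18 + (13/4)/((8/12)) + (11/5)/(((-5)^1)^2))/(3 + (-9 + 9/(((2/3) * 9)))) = -45667/40500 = -1.13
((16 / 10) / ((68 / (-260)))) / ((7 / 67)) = -6968 / 119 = -58.55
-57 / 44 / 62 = -57 / 2728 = -0.02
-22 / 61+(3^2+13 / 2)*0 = -22 / 61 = -0.36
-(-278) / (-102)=-139 / 51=-2.73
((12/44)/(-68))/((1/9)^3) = -2187/748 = -2.92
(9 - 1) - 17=-9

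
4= 4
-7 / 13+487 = 6324 / 13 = 486.46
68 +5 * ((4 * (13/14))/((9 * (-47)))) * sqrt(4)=201088/2961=67.91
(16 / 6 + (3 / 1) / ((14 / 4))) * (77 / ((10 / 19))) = 7733 / 15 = 515.53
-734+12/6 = -732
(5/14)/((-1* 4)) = -5/56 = -0.09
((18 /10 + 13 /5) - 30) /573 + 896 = 2566912 /2865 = 895.96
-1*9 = -9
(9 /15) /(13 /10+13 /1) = 6 /143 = 0.04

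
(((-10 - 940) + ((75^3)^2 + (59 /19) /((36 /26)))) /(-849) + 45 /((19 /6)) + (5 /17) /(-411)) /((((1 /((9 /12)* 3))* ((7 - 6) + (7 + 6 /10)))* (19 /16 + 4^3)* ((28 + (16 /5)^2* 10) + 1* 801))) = -7088154047219593150 /7846749378534507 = -903.32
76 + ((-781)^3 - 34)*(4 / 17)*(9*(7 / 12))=-588468810.76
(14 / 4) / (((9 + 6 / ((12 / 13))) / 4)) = 28 / 31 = 0.90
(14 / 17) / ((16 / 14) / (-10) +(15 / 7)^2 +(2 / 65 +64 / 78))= 133770 / 865589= 0.15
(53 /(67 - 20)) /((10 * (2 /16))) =0.90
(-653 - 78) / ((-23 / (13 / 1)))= 9503 / 23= 413.17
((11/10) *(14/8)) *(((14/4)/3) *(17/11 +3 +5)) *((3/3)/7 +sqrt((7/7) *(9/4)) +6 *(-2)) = -7105/32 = -222.03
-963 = -963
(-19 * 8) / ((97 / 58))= -8816 / 97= -90.89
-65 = -65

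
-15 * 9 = -135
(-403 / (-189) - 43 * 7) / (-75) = 56486 / 14175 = 3.98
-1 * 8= -8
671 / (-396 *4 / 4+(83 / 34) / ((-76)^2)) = -131773664 / 77767981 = -1.69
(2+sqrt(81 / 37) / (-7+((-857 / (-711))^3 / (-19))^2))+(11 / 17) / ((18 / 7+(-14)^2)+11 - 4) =49003 / 24463 - 419727394820541687489 *sqrt(37) / 12064163292454271046326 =1.79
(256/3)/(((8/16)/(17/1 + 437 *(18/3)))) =1351168/3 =450389.33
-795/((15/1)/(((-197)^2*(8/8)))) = -2056877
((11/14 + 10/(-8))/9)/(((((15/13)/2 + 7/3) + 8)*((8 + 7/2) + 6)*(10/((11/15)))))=-1859/93822750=-0.00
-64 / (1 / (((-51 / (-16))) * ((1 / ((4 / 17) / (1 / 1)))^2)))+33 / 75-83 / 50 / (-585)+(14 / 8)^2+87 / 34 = -14633812267 / 3978000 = -3678.69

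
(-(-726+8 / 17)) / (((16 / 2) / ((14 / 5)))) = 43169 / 170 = 253.94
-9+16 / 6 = -19 / 3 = -6.33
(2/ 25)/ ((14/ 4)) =4/ 175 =0.02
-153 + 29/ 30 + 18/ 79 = -359779/ 2370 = -151.81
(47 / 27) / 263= 0.01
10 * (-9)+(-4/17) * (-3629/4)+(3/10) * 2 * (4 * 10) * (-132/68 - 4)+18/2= -172/17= -10.12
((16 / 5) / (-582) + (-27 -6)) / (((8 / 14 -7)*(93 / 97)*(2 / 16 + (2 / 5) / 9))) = 2689288 / 85095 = 31.60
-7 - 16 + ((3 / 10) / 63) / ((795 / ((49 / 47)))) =-25781843 / 1120950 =-23.00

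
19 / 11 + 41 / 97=2294 / 1067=2.15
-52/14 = -26/7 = -3.71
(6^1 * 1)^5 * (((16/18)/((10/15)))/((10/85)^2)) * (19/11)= 14232672/11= 1293879.27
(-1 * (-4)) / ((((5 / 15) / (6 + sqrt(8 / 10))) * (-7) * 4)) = -18 / 7 - 6 * sqrt(5) / 35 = -2.95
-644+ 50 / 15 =-1922 / 3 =-640.67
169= 169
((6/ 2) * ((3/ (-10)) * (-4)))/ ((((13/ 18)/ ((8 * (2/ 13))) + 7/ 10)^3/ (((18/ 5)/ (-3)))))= -12899450880/ 6362477477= -2.03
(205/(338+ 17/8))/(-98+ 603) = 328/274821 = 0.00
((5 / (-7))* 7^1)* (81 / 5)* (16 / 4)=-324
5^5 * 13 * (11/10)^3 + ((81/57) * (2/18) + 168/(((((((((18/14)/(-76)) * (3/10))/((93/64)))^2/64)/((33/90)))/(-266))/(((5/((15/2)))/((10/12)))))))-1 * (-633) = -68775483107.91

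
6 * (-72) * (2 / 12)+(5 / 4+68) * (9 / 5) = 1053 / 20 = 52.65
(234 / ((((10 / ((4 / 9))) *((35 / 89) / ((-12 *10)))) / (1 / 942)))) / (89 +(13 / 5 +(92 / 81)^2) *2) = -121457232 / 3489183229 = -0.03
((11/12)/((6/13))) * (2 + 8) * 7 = 5005/36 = 139.03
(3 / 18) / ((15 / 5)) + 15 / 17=287 / 306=0.94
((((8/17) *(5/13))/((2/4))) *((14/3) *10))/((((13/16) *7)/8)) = 204800/8619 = 23.76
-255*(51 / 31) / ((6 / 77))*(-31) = 333795 / 2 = 166897.50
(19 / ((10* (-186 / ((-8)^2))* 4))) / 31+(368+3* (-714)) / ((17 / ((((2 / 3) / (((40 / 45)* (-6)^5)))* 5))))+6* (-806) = -4835.95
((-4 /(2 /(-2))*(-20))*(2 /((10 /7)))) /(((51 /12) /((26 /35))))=-1664 /85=-19.58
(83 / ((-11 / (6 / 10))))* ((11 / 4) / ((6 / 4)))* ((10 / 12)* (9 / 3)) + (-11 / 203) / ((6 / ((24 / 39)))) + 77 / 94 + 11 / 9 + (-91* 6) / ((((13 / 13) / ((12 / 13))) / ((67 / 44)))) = -38614303067 / 49117068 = -786.17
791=791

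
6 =6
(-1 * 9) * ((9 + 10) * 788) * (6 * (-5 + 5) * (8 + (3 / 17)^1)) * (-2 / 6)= 0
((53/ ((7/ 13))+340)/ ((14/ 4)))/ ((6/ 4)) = 4092/ 49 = 83.51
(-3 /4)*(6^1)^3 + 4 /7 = -1130 /7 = -161.43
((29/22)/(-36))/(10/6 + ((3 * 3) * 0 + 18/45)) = -145/8184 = -0.02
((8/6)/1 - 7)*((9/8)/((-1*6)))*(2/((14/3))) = 51/112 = 0.46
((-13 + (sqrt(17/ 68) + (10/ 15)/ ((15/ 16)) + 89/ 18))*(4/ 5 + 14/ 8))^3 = -2242946629/ 421875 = -5316.61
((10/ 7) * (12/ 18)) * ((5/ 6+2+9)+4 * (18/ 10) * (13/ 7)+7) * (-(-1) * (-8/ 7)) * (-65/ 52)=135260/ 3087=43.82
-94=-94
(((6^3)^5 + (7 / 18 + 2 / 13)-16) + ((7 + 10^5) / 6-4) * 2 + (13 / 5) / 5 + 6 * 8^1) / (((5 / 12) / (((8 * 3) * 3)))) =132027953036633616 / 1625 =81247971099466.84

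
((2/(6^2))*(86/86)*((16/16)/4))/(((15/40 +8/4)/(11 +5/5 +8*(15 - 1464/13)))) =-3332/741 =-4.50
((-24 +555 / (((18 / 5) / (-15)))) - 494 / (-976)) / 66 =-1139965 / 32208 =-35.39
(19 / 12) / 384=0.00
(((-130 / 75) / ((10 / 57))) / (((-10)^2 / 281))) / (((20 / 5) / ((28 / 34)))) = -485849 / 85000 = -5.72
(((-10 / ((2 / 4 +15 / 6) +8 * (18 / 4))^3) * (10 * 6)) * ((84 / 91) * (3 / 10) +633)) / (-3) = 548840 / 257049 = 2.14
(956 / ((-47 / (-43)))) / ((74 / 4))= 82216 / 1739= 47.28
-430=-430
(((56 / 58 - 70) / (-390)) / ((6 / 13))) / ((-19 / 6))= -1001 / 8265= -0.12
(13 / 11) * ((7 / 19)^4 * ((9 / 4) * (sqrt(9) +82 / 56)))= 5016375 / 22936496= 0.22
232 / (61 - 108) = -232 / 47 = -4.94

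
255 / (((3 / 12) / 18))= 18360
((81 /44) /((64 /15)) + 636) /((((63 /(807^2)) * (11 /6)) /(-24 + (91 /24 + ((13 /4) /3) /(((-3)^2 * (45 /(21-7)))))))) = -8475372809035337 /117089280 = -72383849.39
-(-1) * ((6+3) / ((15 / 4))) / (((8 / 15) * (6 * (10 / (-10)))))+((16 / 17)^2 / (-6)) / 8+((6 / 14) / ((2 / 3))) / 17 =-17737 / 24276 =-0.73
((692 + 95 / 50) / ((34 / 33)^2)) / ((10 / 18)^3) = 5508740259 / 1445000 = 3812.28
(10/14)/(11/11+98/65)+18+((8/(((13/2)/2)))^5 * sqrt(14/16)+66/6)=33414/1141+8388608 * sqrt(14)/371293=113.82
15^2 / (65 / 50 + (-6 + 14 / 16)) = -58.82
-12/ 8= -3/ 2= -1.50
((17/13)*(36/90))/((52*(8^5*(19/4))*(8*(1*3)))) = 0.00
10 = 10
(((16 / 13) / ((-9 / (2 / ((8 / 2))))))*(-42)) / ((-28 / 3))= -4 / 13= -0.31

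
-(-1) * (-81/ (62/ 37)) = -2997/ 62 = -48.34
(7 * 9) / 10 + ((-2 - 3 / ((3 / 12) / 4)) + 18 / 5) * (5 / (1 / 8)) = -18497 / 10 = -1849.70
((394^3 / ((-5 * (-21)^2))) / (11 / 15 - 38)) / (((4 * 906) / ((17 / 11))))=0.32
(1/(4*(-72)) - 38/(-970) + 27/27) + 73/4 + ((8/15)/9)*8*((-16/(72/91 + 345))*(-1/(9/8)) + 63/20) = 20.80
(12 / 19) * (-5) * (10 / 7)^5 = -18.79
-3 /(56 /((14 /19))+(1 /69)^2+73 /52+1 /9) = -742716 /19190585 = -0.04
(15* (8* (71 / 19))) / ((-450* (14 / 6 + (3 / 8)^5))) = -9306112 / 21859975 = -0.43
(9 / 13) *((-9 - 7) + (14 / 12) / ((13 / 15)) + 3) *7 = -19089 / 338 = -56.48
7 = 7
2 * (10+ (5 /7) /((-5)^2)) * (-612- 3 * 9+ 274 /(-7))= -3332394 /245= -13601.61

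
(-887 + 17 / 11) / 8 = -2435 / 22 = -110.68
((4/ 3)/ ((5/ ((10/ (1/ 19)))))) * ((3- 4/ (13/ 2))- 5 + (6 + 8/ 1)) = 22496/ 39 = 576.82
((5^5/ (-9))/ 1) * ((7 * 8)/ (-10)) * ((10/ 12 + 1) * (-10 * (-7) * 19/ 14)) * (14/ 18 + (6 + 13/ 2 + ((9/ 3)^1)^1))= 1339559375/ 243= 5512590.02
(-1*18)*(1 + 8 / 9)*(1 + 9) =-340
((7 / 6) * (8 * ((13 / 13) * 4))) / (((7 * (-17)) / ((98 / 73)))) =-1568 / 3723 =-0.42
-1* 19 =-19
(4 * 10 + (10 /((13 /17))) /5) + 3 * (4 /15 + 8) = 4382 /65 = 67.42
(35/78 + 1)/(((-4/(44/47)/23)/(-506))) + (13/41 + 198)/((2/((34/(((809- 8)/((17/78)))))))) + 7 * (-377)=1307.92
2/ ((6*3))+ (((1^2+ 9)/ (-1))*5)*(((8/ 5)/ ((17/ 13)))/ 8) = -1153/ 153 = -7.54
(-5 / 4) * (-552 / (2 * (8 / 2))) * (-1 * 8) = -690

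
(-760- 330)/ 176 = -545/ 88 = -6.19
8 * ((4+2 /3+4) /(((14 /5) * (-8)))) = -65 /21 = -3.10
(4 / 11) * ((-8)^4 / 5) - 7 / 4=65151 / 220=296.14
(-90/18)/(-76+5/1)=5/71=0.07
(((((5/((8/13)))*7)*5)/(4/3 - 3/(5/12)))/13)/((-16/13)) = 34125/11264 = 3.03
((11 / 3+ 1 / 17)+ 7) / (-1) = -547 / 51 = -10.73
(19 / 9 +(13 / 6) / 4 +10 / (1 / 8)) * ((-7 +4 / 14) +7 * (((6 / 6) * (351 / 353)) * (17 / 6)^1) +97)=3235279003 / 355824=9092.36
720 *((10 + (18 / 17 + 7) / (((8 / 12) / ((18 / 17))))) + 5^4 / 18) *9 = 107721720 / 289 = 372739.52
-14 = -14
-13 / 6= -2.17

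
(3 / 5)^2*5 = 9 / 5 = 1.80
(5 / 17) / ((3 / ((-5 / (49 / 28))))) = -100 / 357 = -0.28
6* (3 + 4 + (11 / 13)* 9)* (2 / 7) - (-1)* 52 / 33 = 79972 / 3003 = 26.63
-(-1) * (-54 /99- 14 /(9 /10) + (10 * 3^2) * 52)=4663.90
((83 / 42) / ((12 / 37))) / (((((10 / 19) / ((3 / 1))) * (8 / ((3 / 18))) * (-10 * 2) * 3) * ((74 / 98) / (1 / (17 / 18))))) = -11039 / 652800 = -0.02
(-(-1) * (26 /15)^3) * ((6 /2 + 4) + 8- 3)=70304 /1125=62.49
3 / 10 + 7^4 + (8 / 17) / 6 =1224703 / 510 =2401.38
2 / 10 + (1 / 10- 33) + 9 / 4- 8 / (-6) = -1747 / 60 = -29.12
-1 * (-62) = 62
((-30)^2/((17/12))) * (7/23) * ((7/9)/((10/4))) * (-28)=-658560/391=-1684.30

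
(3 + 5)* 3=24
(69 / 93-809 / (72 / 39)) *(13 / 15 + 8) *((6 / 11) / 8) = -8657635 / 32736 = -264.47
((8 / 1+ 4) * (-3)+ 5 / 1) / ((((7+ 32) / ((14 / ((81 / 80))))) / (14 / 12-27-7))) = 3419920 / 9477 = 360.87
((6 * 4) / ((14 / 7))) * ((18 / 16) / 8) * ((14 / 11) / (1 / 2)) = 4.30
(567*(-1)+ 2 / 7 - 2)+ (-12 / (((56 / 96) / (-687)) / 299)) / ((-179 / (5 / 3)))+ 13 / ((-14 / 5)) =-100035073 / 2506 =-39918.23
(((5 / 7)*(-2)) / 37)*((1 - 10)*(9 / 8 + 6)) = 2565 / 1036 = 2.48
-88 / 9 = -9.78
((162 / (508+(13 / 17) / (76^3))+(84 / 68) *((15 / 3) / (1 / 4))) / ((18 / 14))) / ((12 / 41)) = 1428596191099 / 21482314911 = 66.50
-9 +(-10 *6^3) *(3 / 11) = -6579 / 11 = -598.09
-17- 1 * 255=-272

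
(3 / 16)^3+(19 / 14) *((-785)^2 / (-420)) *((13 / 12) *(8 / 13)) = -2397842813 / 1806336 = -1327.46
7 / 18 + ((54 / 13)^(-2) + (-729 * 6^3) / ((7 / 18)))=-8264961311 / 20412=-404906.98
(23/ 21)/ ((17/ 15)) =115/ 119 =0.97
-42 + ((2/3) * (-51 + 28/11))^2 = 1090618/1089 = 1001.49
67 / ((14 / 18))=603 / 7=86.14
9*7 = 63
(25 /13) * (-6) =-150 /13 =-11.54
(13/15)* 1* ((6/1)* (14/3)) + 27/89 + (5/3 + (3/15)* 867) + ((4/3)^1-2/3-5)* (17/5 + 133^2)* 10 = -204647765/267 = -766471.03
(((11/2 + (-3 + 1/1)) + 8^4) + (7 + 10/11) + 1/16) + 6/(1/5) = 728195/176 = 4137.47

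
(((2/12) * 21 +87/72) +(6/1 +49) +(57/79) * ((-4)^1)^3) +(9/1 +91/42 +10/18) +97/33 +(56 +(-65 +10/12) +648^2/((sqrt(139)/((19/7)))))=1252991/62568 +7978176 * sqrt(139)/973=96691.46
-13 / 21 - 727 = -15280 / 21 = -727.62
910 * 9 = 8190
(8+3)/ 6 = 11/ 6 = 1.83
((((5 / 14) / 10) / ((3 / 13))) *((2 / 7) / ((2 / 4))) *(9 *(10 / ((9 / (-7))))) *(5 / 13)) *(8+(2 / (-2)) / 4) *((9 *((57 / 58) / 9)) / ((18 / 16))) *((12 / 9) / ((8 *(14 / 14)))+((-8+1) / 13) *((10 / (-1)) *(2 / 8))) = -1737550 / 71253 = -24.39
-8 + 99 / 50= -301 / 50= -6.02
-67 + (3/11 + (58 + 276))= 2940/11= 267.27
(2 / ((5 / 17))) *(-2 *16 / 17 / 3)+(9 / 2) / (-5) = -31 / 6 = -5.17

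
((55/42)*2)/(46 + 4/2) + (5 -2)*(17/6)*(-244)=-2090537/1008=-2073.95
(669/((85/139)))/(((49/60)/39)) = 43519788/833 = 52244.64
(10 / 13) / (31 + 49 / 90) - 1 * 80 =-2951660 / 36907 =-79.98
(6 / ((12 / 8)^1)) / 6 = 2 / 3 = 0.67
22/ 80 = 11/ 40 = 0.28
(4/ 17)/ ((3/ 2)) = 8/ 51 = 0.16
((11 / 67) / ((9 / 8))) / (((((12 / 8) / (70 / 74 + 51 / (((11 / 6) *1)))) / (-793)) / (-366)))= 18121686752 / 22311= 812231.04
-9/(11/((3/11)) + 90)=-27/391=-0.07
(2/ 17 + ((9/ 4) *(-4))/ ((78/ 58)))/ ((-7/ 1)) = 1453/ 1547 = 0.94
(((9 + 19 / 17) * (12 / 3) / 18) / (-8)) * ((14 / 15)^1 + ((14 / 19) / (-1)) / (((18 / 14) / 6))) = 602 / 855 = 0.70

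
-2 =-2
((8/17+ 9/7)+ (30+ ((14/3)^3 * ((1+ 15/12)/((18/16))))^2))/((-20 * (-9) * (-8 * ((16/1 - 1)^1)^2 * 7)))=-3586814027/196751268000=-0.02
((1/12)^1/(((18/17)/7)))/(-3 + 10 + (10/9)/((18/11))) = 357/4976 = 0.07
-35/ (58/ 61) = -2135/ 58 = -36.81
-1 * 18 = -18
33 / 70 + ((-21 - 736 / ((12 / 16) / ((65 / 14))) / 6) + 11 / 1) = -484403 / 630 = -768.89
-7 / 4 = -1.75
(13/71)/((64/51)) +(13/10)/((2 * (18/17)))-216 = -44012317/204480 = -215.24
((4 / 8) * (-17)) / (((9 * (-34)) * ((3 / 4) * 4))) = 1 / 108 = 0.01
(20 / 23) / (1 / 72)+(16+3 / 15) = 9063 / 115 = 78.81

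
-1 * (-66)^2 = -4356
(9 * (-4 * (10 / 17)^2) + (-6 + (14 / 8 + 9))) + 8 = 339 / 1156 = 0.29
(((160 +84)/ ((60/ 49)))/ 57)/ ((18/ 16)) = 23912/ 7695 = 3.11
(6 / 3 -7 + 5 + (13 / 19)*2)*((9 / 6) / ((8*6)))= 13 / 304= 0.04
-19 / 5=-3.80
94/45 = 2.09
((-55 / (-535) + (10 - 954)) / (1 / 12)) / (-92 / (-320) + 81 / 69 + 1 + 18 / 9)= -2230013760 / 878363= -2538.83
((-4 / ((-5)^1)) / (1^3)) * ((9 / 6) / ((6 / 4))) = 0.80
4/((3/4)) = 16/3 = 5.33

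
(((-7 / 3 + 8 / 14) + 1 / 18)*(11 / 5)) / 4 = -473 / 504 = -0.94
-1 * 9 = -9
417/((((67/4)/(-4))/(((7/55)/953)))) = -46704/3511805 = -0.01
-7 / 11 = -0.64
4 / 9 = 0.44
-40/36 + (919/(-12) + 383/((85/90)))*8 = 402460/153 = 2630.46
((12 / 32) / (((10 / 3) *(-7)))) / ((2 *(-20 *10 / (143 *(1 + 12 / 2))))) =1287 / 32000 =0.04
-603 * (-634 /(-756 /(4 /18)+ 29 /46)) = -17585892 /156463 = -112.40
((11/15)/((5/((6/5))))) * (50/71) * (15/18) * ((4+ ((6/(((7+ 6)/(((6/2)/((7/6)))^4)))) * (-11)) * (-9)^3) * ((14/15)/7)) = 222241365104/99725535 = 2228.53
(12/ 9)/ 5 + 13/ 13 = 19/ 15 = 1.27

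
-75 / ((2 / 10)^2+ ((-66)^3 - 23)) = 1875 / 7187974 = 0.00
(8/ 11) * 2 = 16/ 11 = 1.45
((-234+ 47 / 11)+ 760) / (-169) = -5833 / 1859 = -3.14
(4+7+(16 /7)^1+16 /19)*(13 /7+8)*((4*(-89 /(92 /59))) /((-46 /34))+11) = 535999782 /21413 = 25031.51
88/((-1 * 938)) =-44/469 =-0.09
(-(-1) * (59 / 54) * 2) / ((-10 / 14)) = -413 / 135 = -3.06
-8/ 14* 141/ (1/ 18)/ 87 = -3384/ 203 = -16.67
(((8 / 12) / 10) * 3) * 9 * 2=18 / 5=3.60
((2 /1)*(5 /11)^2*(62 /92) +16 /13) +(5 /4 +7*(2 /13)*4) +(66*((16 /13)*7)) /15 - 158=-81782897 /723580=-113.03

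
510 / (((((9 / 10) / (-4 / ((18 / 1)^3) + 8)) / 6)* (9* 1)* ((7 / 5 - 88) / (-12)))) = 396542000 / 946971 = 418.75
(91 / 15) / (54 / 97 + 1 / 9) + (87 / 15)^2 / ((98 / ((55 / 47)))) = 127364819 / 13426490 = 9.49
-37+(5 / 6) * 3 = -69 / 2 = -34.50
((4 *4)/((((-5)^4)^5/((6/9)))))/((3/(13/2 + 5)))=368/858306884765625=0.00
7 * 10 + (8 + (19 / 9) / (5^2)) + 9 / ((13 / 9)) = 246622 / 2925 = 84.32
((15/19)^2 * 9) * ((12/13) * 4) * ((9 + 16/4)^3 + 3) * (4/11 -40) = -8475840000/4693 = -1806060.09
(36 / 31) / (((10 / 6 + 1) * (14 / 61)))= 1647 / 868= 1.90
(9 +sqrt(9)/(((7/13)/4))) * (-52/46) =-5694/161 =-35.37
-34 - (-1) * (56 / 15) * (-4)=-734 / 15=-48.93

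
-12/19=-0.63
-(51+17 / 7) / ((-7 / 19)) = 145.02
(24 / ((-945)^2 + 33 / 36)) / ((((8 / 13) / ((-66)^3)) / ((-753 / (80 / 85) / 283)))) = 107646911658 / 3032716013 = 35.50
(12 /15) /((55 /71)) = 284 /275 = 1.03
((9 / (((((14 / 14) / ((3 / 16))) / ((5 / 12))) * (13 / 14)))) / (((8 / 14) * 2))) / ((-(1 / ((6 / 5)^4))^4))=-4859802614016 / 396728515625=-12.25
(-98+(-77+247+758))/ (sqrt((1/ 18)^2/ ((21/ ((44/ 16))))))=29880 * sqrt(231)/ 11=41285.15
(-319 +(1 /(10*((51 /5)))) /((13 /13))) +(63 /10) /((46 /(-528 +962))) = -1522267 /5865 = -259.55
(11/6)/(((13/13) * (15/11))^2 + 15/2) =1331/6795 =0.20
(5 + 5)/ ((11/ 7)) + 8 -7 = 81/ 11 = 7.36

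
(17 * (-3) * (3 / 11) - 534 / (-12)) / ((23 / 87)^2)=5093937 / 11638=437.70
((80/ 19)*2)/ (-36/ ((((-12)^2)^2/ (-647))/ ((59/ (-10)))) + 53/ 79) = -1.41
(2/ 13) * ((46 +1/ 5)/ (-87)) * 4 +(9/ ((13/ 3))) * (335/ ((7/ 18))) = 1815626/ 1015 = 1788.79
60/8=15/2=7.50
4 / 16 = 1 / 4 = 0.25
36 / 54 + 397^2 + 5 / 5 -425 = 471557 / 3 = 157185.67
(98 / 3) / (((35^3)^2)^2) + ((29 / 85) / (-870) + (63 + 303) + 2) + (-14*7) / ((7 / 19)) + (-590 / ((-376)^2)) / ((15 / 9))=25358535168785223332481517 / 248620149039773437500000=102.00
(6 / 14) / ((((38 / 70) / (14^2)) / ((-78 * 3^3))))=-6191640 / 19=-325875.79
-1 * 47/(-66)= 47/66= 0.71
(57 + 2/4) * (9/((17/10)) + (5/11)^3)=14020225/45254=309.81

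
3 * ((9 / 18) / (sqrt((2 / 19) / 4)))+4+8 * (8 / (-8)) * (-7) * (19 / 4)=3 * sqrt(38) / 2+270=279.25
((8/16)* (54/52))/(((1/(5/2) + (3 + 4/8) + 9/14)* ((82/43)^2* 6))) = 194145/37062688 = 0.01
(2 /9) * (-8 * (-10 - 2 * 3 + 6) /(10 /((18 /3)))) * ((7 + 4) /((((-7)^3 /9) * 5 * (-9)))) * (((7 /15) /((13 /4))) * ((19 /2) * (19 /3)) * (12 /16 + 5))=1461328 /429975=3.40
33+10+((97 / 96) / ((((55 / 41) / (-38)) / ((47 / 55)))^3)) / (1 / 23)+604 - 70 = -109306170400136207 / 332167687500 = -329069.25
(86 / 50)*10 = 86 / 5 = 17.20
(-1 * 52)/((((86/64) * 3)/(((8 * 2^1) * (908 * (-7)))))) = 169222144/129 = 1311799.57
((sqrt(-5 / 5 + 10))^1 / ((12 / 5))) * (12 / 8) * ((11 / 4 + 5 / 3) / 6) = 265 / 192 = 1.38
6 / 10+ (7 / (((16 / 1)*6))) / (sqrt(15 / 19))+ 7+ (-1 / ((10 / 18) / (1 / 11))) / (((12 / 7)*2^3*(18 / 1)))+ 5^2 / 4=7*sqrt(285) / 1440+ 146249 / 10560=13.93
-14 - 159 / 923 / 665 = -8593289 / 613795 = -14.00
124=124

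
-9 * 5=-45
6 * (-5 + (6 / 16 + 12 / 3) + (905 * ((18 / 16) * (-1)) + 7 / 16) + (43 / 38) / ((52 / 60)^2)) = -156718269 / 25688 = -6100.84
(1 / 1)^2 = 1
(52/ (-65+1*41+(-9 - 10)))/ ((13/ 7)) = -28/ 43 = -0.65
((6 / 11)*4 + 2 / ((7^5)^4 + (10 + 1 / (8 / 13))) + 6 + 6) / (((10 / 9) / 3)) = 38.29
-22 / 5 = -4.40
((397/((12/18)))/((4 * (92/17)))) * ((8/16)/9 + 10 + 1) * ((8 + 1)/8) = 4029153/11776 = 342.15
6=6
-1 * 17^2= -289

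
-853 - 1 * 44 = -897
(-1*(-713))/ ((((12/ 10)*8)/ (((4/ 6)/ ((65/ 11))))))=7843/ 936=8.38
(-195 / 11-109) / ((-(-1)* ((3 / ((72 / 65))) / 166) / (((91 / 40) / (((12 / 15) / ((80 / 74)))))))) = -9718968 / 407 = -23879.53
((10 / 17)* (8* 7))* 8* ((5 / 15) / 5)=896 / 51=17.57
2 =2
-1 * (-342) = 342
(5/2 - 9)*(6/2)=-39/2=-19.50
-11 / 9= -1.22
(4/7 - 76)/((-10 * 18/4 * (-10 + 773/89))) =-15664/12285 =-1.28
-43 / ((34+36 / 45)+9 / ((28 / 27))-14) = -6020 / 4127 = -1.46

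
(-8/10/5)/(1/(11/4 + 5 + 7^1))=-59/25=-2.36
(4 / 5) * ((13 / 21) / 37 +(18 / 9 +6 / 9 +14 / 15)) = 2.89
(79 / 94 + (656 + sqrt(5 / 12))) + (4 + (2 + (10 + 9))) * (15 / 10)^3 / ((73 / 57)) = sqrt(15) / 6 + 19837281 / 27448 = 723.37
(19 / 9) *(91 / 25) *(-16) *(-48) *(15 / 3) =442624 / 15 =29508.27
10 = 10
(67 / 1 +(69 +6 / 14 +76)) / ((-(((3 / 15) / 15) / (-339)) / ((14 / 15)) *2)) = 2520465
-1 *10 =-10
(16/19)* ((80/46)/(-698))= -320/152513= -0.00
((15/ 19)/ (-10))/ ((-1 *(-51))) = -1/ 646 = -0.00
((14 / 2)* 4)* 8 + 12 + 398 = 634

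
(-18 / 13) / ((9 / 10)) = -20 / 13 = -1.54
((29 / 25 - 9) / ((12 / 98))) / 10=-2401 / 375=-6.40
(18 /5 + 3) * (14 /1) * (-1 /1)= -462 /5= -92.40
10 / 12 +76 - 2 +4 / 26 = 5849 / 78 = 74.99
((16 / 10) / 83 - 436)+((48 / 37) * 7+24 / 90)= -19652848 / 46065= -426.63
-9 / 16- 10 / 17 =-1.15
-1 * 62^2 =-3844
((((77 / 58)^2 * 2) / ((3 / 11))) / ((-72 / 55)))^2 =12866891832025 / 131995609344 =97.48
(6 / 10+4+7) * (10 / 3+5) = 290 / 3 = 96.67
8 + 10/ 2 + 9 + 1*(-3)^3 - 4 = -9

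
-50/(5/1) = -10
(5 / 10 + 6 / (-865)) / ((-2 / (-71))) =60563 / 3460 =17.50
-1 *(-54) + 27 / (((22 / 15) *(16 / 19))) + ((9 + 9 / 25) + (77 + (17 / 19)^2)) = 517886223 / 3176800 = 163.02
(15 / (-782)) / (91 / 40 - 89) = 0.00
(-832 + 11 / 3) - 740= -4705 / 3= -1568.33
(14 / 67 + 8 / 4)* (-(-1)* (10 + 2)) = 1776 / 67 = 26.51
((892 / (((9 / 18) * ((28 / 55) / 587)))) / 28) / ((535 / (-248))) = -34054.73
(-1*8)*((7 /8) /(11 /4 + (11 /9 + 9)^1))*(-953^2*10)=2288686680 /467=4900828.01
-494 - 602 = -1096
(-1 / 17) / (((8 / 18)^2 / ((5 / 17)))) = -405 / 4624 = -0.09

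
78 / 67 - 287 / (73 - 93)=20789 / 1340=15.51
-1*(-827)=827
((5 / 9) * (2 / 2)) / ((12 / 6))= 5 / 18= 0.28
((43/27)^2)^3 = 16.32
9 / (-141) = -0.06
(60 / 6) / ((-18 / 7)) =-3.89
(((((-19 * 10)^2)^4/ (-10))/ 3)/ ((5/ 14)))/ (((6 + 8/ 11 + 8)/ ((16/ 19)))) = -2202499964896000000/ 243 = -9063785863769547.33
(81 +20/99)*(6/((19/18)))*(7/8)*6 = 506457/209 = 2423.24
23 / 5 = 4.60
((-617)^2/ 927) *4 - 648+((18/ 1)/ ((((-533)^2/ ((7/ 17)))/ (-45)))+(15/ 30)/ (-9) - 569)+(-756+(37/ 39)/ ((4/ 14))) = -1464257501039/ 4476958551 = -327.07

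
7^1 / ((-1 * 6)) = -7 / 6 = -1.17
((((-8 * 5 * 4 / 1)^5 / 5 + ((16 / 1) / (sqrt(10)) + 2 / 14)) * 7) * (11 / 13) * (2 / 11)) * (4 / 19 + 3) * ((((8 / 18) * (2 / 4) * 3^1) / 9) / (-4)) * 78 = 17909678079878 / 171 -6832 * sqrt(10) / 855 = 104734959506.18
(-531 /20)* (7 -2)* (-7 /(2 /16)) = 7434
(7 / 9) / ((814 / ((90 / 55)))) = 7 / 4477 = 0.00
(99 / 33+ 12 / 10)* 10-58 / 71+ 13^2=14923 / 71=210.18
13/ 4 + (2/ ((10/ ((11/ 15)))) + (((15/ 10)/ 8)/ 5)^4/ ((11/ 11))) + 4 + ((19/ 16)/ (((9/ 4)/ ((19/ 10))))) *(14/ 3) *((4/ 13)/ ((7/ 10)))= 135914729231/ 14376960000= 9.45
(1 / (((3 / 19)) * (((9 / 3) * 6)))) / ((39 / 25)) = 475 / 2106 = 0.23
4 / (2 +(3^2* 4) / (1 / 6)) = 2 / 109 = 0.02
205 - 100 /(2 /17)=-645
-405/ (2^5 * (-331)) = 405/ 10592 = 0.04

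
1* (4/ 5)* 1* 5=4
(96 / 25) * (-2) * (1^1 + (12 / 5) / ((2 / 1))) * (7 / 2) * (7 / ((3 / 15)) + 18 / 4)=-291984 / 125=-2335.87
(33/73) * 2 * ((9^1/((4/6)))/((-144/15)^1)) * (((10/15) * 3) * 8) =-1485/73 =-20.34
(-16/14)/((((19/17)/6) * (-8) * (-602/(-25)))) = 1275/40033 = 0.03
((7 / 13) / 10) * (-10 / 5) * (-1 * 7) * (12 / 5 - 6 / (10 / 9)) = -147 / 65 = -2.26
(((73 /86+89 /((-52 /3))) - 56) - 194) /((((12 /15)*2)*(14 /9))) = -25586235 /250432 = -102.17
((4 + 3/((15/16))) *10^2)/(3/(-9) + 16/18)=1296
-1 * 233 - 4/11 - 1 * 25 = -2842/11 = -258.36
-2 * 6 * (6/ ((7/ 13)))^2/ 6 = -12168/ 49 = -248.33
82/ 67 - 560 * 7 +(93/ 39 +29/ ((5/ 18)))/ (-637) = -10871679037/ 2774135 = -3918.94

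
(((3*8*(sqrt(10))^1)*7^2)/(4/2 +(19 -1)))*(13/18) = 637*sqrt(10)/15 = 134.29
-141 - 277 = -418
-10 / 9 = -1.11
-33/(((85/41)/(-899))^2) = -44833334073/7225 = -6205305.75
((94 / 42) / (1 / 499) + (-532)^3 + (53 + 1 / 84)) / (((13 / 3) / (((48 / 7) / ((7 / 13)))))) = -151772138964 / 343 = -442484370.16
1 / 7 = 0.14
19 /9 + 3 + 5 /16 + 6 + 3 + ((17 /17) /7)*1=14683 /1008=14.57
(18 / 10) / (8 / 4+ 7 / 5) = 9 / 17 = 0.53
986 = 986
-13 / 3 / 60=-13 / 180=-0.07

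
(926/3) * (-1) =-926/3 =-308.67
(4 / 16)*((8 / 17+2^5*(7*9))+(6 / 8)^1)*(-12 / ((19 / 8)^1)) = -823026 / 323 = -2548.07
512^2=262144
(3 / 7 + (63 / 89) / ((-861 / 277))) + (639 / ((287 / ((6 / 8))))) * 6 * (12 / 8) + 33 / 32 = 1898745 / 116768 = 16.26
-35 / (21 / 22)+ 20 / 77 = -36.41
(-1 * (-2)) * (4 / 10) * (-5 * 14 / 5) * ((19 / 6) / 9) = -532 / 135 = -3.94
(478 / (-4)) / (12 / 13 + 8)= -3107 / 232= -13.39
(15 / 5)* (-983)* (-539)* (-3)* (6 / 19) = -28611198 / 19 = -1505852.53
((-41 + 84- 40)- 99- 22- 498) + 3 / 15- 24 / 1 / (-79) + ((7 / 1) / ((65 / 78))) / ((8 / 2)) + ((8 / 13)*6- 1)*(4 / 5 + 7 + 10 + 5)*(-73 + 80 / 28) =-50519039 / 10270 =-4919.09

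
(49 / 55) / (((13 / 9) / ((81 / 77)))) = 5103 / 7865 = 0.65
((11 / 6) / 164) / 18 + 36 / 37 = 638039 / 655344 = 0.97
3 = 3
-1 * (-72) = 72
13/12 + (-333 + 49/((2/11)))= -749/12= -62.42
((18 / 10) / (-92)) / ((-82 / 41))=9 / 920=0.01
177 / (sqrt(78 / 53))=59* sqrt(4134) / 26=145.90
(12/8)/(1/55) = 165/2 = 82.50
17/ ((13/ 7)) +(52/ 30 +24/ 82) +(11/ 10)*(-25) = -260959/ 15990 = -16.32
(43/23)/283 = 43/6509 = 0.01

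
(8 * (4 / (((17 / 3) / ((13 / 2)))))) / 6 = 104 / 17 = 6.12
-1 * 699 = -699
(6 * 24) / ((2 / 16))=1152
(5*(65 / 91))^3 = 15625 / 343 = 45.55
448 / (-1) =-448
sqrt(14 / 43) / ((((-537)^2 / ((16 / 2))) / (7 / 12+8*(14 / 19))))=2954*sqrt(602) / 706792419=0.00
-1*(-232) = 232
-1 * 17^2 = -289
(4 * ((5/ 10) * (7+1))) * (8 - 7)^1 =16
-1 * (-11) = 11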